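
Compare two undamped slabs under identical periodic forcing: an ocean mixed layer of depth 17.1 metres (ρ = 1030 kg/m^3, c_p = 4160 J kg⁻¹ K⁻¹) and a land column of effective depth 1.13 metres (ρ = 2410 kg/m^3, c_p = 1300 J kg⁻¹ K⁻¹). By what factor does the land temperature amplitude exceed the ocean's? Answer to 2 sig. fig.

C_ocean = 1030 × 4160 × 17.1 = 7.33×10^7 J/(m²·K).
C_land = 2410 × 1300 × 1.13 = 3.54×10^6 J/(m²·K).
Undamped amplitude ∝ 1/C, so A_land/A_ocean = C_ocean/C_land = 20.7.

21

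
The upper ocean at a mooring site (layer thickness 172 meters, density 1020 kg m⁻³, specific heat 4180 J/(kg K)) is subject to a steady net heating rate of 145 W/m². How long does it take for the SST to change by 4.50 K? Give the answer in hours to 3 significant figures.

6320 hours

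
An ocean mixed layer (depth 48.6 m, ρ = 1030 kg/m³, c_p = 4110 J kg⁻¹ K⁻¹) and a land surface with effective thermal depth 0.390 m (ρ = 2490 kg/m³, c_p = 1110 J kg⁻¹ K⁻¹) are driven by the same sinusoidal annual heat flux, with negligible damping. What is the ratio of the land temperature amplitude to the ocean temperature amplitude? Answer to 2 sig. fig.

190

C_ocean = 1030 × 4110 × 48.6 = 2.06×10^8 J/(m²·K).
C_land = 2490 × 1110 × 0.390 = 1.08×10^6 J/(m²·K).
Undamped amplitude ∝ 1/C, so A_land/A_ocean = C_ocean/C_land = 191.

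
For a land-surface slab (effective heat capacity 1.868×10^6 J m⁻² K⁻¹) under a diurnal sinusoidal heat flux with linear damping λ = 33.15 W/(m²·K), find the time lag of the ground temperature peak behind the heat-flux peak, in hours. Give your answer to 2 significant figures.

5.1 hours

Areal heat capacity C = 1.868×10^6 J m⁻² K⁻¹ (given).
ω = 2π / 86400 s = 7.27×10^-5 s⁻¹.
Phase lag φ = arctan(Cω/λ) = arctan(136/33.15) = 1.33 rad.
Time lag = φ / ω = 1.33 / 7.27×10^-5 = 18300 s = 5.09 hours.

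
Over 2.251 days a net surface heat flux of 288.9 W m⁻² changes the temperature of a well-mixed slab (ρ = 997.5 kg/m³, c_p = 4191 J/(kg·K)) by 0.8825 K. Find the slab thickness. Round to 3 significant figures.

Heat input Q = F Δt = 288.9 × 1.94×10^5 s = 5.62×10^7 J/m².
Required areal heat capacity C = Q / ΔT = 6.37×10^7 J/(m²·K).
Depth D = C / (ρ c_p) = 6.37×10^7 / (997.5 × 4191) = 15.2 m.

15.2 m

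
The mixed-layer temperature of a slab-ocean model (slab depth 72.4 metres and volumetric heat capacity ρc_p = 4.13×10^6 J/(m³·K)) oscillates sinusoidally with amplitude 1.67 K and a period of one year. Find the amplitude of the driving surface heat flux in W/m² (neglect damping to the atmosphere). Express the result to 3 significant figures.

99.5

Areal heat capacity C = ρc_p × D = 4.13×10^6 × 72.4 = 2.99×10^8 J/(m²·K).
ω = 2π / 3.15×10^7 s = 1.99×10^-7 s⁻¹.
Cω = 2.99×10^8 × 1.99×10^-7 = 59.6 W/(m²·K).
F₀ = A × Cω = 1.67 × 59.6 = 99.5 W/m².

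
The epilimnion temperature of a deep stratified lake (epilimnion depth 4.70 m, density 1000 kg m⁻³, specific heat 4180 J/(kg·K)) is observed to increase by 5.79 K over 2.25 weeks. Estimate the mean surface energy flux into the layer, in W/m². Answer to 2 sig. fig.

84

Areal heat capacity C = ρ c_p D = 1000 × 4180 × 4.70 = 1.96×10^7 J/(m²·K).
Required heat per unit area: Q = C ΔT = 1.96×10^7 × 5.79 = 1.14×10^8 J/m².
Flux F = Q / Δt = 1.14×10^8 / 1.36×10^6 s = 83.6 W/m².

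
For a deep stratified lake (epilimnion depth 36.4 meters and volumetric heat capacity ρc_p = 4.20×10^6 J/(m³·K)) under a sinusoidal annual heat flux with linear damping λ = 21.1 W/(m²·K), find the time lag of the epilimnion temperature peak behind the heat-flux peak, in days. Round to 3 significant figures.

Areal heat capacity C = ρc_p × D = 4.20×10^6 × 36.4 = 1.53×10^8 J/(m^2 K).
ω = 2π / 3.15×10^7 s = 1.99×10^-7 s⁻¹.
Phase lag φ = arctan(Cω/λ) = arctan(30.5/21.1) = 0.965 rad.
Time lag = φ / ω = 0.965 / 1.99×10^-7 = 4.84×10^6 s = 56.1 days.

56.1 days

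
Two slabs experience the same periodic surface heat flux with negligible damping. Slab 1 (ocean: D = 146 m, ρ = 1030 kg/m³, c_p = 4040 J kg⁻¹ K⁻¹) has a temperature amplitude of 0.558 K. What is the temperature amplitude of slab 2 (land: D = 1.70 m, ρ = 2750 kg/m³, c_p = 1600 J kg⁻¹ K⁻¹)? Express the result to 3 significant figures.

45.3 K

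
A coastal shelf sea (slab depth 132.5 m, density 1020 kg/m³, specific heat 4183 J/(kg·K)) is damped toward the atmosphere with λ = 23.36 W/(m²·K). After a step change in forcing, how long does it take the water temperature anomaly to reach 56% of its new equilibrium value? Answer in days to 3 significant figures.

Areal heat capacity C = ρ c_p D = 1020 × 4183 × 132.5 = 5.65×10^8 J/(m^2 K).
τ = C / λ = 5.65×10^8 / 23.36 = 2.42×10^7 s.
Fraction reached: 1 − e^(−t/τ) = 0.56 ⇒ t = −τ ln(1 − 0.56) = τ × 0.821.
t = 1.99×10^7 s = 230 days.

230 days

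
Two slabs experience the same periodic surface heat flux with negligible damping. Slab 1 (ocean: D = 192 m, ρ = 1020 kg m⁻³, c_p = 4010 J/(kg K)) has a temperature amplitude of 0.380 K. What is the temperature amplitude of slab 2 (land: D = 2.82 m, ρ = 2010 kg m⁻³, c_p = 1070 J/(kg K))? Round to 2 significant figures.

C_ocean = 7.85×10^8 J/(m²·K); C_land = 6.06×10^6 J/(m²·K).
A ∝ 1/C ⇒ A_land = A_ocean × C_ocean/C_land = 0.380 × 129 = 49.2 K.

49 K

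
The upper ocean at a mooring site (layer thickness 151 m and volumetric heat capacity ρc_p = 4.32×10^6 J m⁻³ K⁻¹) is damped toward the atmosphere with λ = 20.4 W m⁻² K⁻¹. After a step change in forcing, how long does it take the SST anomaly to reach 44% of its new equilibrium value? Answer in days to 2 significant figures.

210 days

Areal heat capacity C = ρc_p × D = 4.32×10^6 × 151 = 6.52×10^8 J m⁻² K⁻¹.
τ = C / λ = 6.52×10^8 / 20.4 = 3.20×10^7 s.
Fraction reached: 1 − e^(−t/τ) = 0.44 ⇒ t = −τ ln(1 − 0.44) = τ × 0.580.
t = 1.85×10^7 s = 215 days.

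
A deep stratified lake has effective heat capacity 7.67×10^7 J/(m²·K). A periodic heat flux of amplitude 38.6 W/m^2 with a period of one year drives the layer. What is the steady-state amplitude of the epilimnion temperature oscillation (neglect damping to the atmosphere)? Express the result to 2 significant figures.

Areal heat capacity C = 7.67×10^7 J/(m²·K) (given).
Angular frequency ω = 2π / T = 2π / 3.15×10^7 s = 1.99×10^-7 s⁻¹.
Cω = 7.67×10^7 × 1.99×10^-7 = 15.3 W/(m²·K).
Amplitude A = F₀ / (Cω) = 38.6 / 15.3 = 2.53 K.

2.5 K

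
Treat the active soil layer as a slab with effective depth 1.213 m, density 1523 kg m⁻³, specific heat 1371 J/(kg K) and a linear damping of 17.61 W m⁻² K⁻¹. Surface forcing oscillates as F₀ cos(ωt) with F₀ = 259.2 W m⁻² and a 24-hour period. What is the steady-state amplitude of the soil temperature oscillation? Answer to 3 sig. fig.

1.40 K

Areal heat capacity C = ρ c_p D = 1523 × 1371 × 1.213 = 2.53×10^6 J/(m^2 K).
Angular frequency ω = 2π / T = 2π / 86400 s = 7.27×10^-5 s⁻¹.
√((Cω)² + λ²) = √((184)² + 17.61²) = 185 W/(m²·K).
Amplitude A = F₀ / √((Cω)²+λ²) = 259.2 / 185 = 1.40 K.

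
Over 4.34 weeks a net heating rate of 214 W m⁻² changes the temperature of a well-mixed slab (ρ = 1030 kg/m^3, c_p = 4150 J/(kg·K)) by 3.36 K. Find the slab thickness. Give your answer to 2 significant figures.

Heat input Q = F Δt = 214 × 2.62×10^6 s = 5.62×10^8 J/m².
Required areal heat capacity C = Q / ΔT = 1.67×10^8 J/(m²·K).
Depth D = C / (ρ c_p) = 1.67×10^8 / (1030 × 4150) = 39.1 m.

39 m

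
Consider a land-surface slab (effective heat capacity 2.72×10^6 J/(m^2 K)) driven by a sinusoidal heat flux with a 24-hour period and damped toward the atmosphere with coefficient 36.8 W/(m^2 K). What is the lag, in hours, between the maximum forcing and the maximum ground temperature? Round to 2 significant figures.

5.3 hours

Areal heat capacity C = 2.72×10^6 J/(m^2 K) (given).
ω = 2π / 86400 s = 7.27×10^-5 s⁻¹.
Phase lag φ = arctan(Cω/λ) = arctan(198/36.8) = 1.39 rad.
Time lag = φ / ω = 1.39 / 7.27×10^-5 = 19100 s = 5.30 hours.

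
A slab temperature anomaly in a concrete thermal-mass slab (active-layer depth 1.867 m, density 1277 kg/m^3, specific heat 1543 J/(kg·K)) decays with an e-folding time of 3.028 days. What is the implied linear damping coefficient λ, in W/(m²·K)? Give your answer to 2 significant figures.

14

Areal heat capacity C = ρ c_p D = 1277 × 1543 × 1.867 = 3.68×10^6 J/(m^2 K).
τ = 3.028 days = 2.62×10^5 s.
λ = C / τ = 3.68×10^6 / 2.62×10^5 = 14.1 W/(m²·K).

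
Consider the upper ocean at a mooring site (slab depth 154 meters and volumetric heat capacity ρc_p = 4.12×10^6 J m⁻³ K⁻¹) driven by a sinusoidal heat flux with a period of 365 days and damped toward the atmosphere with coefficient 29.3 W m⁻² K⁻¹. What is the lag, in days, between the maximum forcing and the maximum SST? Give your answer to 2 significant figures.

Areal heat capacity C = ρc_p × D = 4.12×10^6 × 154 = 6.34×10^8 J/(m^2 K).
ω = 2π / 3.15×10^7 s = 1.99×10^-7 s⁻¹.
Phase lag φ = arctan(Cω/λ) = arctan(126/29.3) = 1.34 rad.
Time lag = φ / ω = 1.34 / 1.99×10^-7 = 6.74×10^6 s = 78.0 days.

78 days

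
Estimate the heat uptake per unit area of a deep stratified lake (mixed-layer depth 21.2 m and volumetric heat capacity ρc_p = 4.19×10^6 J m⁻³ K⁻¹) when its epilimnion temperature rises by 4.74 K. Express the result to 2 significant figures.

Areal heat capacity C = ρc_p × D = 4.19×10^6 × 21.2 = 8.88×10^7 J m⁻² K⁻¹.
ΔQ = C ΔT = 8.88×10^7 × 4.74 = 4.21×10^8 J/m².

4.2×10^8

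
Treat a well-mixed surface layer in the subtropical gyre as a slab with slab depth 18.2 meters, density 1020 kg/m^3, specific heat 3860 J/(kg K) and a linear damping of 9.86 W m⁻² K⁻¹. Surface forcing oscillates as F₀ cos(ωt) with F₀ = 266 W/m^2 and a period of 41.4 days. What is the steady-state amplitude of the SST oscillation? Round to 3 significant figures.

2.11 K

Areal heat capacity C = ρ c_p D = 1020 × 3860 × 18.2 = 7.17×10^7 J m⁻² K⁻¹.
Angular frequency ω = 2π / T = 2π / 3.58×10^6 s = 1.76×10^-6 s⁻¹.
√((Cω)² + λ²) = √((126)² + 9.86²) = 126 W/(m²·K).
Amplitude A = F₀ / √((Cω)²+λ²) = 266 / 126 = 2.11 K.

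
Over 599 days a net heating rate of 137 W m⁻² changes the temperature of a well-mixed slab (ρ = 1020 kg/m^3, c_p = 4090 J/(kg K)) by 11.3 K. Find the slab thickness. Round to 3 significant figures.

Heat input Q = F Δt = 137 × 5.18×10^7 s = 7.09×10^9 J/m².
Required areal heat capacity C = Q / ΔT = 6.27×10^8 J/(m²·K).
Depth D = C / (ρ c_p) = 6.27×10^8 / (1020 × 4090) = 150 m.

150 m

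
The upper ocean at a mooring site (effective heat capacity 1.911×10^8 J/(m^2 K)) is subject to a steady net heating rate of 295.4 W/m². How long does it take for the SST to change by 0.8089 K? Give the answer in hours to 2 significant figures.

150 hours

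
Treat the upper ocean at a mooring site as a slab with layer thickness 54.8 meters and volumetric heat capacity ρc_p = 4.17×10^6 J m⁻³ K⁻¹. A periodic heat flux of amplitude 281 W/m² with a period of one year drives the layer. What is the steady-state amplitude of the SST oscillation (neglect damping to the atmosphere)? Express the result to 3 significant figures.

6.17 K

Areal heat capacity C = ρc_p × D = 4.17×10^6 × 54.8 = 2.29×10^8 J/(m²·K).
Angular frequency ω = 2π / T = 2π / 3.15×10^7 s = 1.99×10^-7 s⁻¹.
Cω = 2.29×10^8 × 1.99×10^-7 = 45.5 W/(m²·K).
Amplitude A = F₀ / (Cω) = 281 / 45.5 = 6.17 K.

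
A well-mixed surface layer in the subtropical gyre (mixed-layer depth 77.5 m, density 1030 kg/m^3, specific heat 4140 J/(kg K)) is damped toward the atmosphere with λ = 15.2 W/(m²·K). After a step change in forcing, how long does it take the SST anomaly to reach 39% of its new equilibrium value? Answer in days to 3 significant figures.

124 days

Areal heat capacity C = ρ c_p D = 1030 × 4140 × 77.5 = 3.30×10^8 J/(m^2 K).
τ = C / λ = 3.30×10^8 / 15.2 = 2.17×10^7 s.
Fraction reached: 1 − e^(−t/τ) = 0.39 ⇒ t = −τ ln(1 − 0.39) = τ × 0.494.
t = 1.07×10^7 s = 124 days.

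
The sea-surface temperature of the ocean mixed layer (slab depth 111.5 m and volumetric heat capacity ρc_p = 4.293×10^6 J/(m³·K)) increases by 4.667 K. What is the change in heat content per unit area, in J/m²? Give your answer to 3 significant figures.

2.23×10^9

Areal heat capacity C = ρc_p × D = 4.293×10^6 × 111.5 = 4.79×10^8 J/(m^2 K).
ΔQ = C ΔT = 4.79×10^8 × 4.667 = 2.23×10^9 J/m².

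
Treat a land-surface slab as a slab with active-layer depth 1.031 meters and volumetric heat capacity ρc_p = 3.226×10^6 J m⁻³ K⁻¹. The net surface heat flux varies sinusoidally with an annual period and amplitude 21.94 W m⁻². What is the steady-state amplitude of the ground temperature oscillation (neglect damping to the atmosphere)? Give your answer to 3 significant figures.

33.1 K

Areal heat capacity C = ρc_p × D = 3.226×10^6 × 1.031 = 3.33×10^6 J/(m^2 K).
Angular frequency ω = 2π / T = 2π / 3.15×10^7 s = 1.99×10^-7 s⁻¹.
Cω = 3.33×10^6 × 1.99×10^-7 = 0.663 W/(m²·K).
Amplitude A = F₀ / (Cω) = 21.94 / 0.663 = 33.1 K.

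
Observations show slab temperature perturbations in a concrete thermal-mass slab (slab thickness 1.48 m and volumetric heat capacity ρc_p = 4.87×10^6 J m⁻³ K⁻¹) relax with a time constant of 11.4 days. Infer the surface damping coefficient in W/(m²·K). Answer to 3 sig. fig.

Areal heat capacity C = ρc_p × D = 4.87×10^6 × 1.48 = 7.21×10^6 J/(m^2 K).
τ = 11.4 days = 9.85×10^5 s.
λ = C / τ = 7.21×10^6 / 9.85×10^5 = 7.32 W/(m²·K).

7.32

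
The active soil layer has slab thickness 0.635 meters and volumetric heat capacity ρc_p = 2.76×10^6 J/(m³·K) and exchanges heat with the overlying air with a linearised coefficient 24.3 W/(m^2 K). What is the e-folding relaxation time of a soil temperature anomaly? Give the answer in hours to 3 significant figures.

20.0 hours

Areal heat capacity C = ρc_p × D = 2.76×10^6 × 0.635 = 1.75×10^6 J/(m²·K).
Relaxation time τ = C / λ = 1.75×10^6 / 24.3 = 72100 s.
In hours: 72100 s / (3600 s/hour) = 20.0 hours.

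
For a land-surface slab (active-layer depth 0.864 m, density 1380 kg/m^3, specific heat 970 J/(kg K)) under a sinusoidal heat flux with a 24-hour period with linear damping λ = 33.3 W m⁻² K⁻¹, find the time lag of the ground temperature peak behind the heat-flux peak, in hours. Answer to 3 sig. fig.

4.56 hours

Areal heat capacity C = ρ c_p D = 1380 × 970 × 0.864 = 1.16×10^6 J m⁻² K⁻¹.
ω = 2π / 86400 s = 7.27×10^-5 s⁻¹.
Phase lag φ = arctan(Cω/λ) = arctan(84.1/33.3) = 1.19 rad.
Time lag = φ / ω = 1.19 / 7.27×10^-5 = 16400 s = 4.56 hours.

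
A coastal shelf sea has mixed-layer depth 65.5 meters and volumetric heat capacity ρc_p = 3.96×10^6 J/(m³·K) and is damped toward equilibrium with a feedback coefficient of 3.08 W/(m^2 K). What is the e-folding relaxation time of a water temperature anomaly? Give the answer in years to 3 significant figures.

Areal heat capacity C = ρc_p × D = 3.96×10^6 × 65.5 = 2.59×10^8 J m⁻² K⁻¹.
Relaxation time τ = C / λ = 2.59×10^8 / 3.08 = 8.42×10^7 s.
In years: 8.42×10^7 s / (3.156×10^7 s/year) = 2.67 years.

2.67 years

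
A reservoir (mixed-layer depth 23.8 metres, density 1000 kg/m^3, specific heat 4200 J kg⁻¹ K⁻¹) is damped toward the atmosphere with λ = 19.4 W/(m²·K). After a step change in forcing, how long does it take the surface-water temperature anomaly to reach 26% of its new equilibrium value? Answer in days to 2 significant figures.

18 days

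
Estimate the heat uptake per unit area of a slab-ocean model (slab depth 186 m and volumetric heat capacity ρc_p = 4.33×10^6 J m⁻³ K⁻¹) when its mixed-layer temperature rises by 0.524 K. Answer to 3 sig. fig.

4.22×10^8

Areal heat capacity C = ρc_p × D = 4.33×10^6 × 186 = 8.05×10^8 J/(m²·K).
ΔQ = C ΔT = 8.05×10^8 × 0.524 = 4.22×10^8 J/m².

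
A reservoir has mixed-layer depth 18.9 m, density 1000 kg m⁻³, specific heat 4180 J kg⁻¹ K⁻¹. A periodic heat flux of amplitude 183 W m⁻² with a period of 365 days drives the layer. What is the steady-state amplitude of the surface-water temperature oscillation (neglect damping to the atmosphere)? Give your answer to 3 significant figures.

Areal heat capacity C = ρ c_p D = 1000 × 4180 × 18.9 = 7.90×10^7 J/(m^2 K).
Angular frequency ω = 2π / T = 2π / 3.15×10^7 s = 1.99×10^-7 s⁻¹.
Cω = 7.90×10^7 × 1.99×10^-7 = 15.7 W/(m²·K).
Amplitude A = F₀ / (Cω) = 183 / 15.7 = 11.6 K.

11.6 K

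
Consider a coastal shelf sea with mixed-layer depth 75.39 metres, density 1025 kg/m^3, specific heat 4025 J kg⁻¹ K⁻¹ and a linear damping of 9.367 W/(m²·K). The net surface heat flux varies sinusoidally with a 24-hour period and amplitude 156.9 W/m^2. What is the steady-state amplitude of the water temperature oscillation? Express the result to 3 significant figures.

Areal heat capacity C = ρ c_p D = 1025 × 4025 × 75.39 = 3.11×10^8 J/(m²·K).
Angular frequency ω = 2π / T = 2π / 86400 s = 7.27×10^-5 s⁻¹.
√((Cω)² + λ²) = √((22600)² + 9.367²) = 22600 W/(m²·K).
Amplitude A = F₀ / √((Cω)²+λ²) = 156.9 / 22600 = 0.00694 K.

0.00694 K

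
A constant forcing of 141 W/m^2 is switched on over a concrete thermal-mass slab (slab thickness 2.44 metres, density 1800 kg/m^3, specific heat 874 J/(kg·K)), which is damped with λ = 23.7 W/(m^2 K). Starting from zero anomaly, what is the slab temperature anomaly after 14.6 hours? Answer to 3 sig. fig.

Areal heat capacity C = ρ c_p D = 1800 × 874 × 2.44 = 3.84×10^6 J/(m²·K).
τ = C / λ = 3.84×10^6 / 23.7 = 1.62×10^5 s.
Equilibrium anomaly ΔT_eq = F / λ = 141 / 23.7 = 5.95 K.
t = 14.6 hours = 52600 s, so t/τ = 0.325.
ΔT(t) = ΔT_eq (1 − e^(−t/τ)) = 5.95 × (1 − e^−0.325) = 1.65 K.

1.65 K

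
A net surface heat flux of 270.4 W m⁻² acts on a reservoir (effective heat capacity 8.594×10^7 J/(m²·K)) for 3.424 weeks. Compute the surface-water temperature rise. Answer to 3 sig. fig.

6.52 K

Areal heat capacity C = 8.594×10^7 J/(m²·K) (given).
Net heat input Q = F Δt = 270.4 × (3.424 weeks × 6.048×10^5 s/week) = 5.60×10^8 J/m².
ΔT = Q / C = 5.60×10^8 / 8.59×10^7 = 6.52 K.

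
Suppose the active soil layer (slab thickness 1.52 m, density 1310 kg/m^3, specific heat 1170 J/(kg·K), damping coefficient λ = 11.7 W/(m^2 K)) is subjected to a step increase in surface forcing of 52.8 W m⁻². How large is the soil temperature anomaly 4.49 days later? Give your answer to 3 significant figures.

3.87 K

Areal heat capacity C = ρ c_p D = 1310 × 1170 × 1.52 = 2.33×10^6 J/(m^2 K).
τ = C / λ = 2.33×10^6 / 11.7 = 1.99×10^5 s.
Equilibrium anomaly ΔT_eq = F / λ = 52.8 / 11.7 = 4.51 K.
t = 4.49 days = 3.88×10^5 s, so t/τ = 1.95.
ΔT(t) = ΔT_eq (1 − e^(−t/τ)) = 4.51 × (1 − e^−1.95) = 3.87 K.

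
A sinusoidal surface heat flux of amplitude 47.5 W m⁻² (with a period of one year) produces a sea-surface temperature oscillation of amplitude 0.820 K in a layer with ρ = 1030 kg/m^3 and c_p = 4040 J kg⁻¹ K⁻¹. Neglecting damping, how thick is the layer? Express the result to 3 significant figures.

ω = 2π / 3.15×10^7 s = 1.99×10^-7 s⁻¹.
Required C = F₀ / (A ω) = 47.5 / (0.820 × 1.99×10^-7) = 2.91×10^8 J/(m²·K).
D = C / (ρ c_p) = 2.91×10^8 / (1030 × 4040) = 69.9 m.

69.9 m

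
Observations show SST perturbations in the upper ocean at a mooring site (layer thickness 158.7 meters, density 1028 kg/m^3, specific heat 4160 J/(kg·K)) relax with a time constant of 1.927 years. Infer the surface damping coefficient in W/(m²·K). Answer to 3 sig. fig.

Areal heat capacity C = ρ c_p D = 1028 × 4160 × 158.7 = 6.79×10^8 J m⁻² K⁻¹.
τ = 1.927 years = 6.08×10^7 s.
λ = C / τ = 6.79×10^8 / 6.08×10^7 = 11.2 W/(m²·K).

11.2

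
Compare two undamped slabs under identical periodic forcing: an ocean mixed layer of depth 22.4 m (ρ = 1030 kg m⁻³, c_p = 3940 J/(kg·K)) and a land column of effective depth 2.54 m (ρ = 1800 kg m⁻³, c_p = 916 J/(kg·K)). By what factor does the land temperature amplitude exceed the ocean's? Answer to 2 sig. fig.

22

C_ocean = 1030 × 3940 × 22.4 = 9.09×10^7 J/(m²·K).
C_land = 1800 × 916 × 2.54 = 4.19×10^6 J/(m²·K).
Undamped amplitude ∝ 1/C, so A_land/A_ocean = C_ocean/C_land = 21.7.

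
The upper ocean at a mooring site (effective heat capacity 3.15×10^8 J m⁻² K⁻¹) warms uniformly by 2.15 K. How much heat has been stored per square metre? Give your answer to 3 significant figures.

6.77×10^8

Areal heat capacity C = 3.15×10^8 J m⁻² K⁻¹ (given).
ΔQ = C ΔT = 3.15×10^8 × 2.15 = 6.77×10^8 J/m².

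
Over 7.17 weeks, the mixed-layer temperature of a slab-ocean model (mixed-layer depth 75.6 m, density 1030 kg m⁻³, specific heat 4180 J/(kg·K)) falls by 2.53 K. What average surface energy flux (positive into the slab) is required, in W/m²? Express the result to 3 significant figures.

Areal heat capacity C = ρ c_p D = 1030 × 4180 × 75.6 = 3.25×10^8 J/(m^2 K).
Required heat per unit area: Q = C ΔT = 3.25×10^8 × -2.53 = -8.23×10^8 J/m².
Flux F = Q / Δt = -8.23×10^8 / 4.34×10^6 s = -190 W/m².

-190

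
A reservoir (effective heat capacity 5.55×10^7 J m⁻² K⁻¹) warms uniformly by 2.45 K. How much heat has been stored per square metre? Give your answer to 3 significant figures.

1.36×10^8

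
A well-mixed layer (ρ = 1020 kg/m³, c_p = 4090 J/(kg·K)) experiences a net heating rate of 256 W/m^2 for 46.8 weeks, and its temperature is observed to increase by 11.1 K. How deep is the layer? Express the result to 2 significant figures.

Heat input Q = F Δt = 256 × 2.83×10^7 s = 7.25×10^9 J/m².
Required areal heat capacity C = Q / ΔT = 6.53×10^8 J/(m²·K).
Depth D = C / (ρ c_p) = 6.53×10^8 / (1020 × 4090) = 156 m.

160 m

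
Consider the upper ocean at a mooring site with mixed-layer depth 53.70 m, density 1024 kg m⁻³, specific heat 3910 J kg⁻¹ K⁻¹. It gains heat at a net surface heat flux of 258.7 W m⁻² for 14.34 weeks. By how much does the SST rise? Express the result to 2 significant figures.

Areal heat capacity C = ρ c_p D = 1024 × 3910 × 53.70 = 2.15×10^8 J/(m²·K).
Net heat input Q = F Δt = 258.7 × (14.34 weeks × 6.048×10^5 s/week) = 2.24×10^9 J/m².
ΔT = Q / C = 2.24×10^9 / 2.15×10^8 = 10.4 K.

10 K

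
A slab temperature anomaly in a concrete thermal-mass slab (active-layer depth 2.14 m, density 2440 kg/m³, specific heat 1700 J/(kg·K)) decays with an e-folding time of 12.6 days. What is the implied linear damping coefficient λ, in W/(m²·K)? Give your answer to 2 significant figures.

Areal heat capacity C = ρ c_p D = 2440 × 1700 × 2.14 = 8.88×10^6 J/(m²·K).
τ = 12.6 days = 1.09×10^6 s.
λ = C / τ = 8.88×10^6 / 1.09×10^6 = 8.15 W/(m²·K).

8.2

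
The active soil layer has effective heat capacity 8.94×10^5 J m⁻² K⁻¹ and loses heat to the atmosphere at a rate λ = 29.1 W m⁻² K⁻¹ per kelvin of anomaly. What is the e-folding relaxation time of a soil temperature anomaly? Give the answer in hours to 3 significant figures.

Areal heat capacity C = 8.94×10^5 J m⁻² K⁻¹ (given).
Relaxation time τ = C / λ = 8.94×10^5 / 29.1 = 30700 s.
In hours: 30700 s / (3600 s/hour) = 8.53 hours.

8.53 hours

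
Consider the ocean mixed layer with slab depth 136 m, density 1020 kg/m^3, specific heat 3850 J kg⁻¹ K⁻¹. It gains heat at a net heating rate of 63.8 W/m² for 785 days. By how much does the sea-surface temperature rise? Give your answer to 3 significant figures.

8.10 K

Areal heat capacity C = ρ c_p D = 1020 × 3850 × 136 = 5.34×10^8 J/(m²·K).
Net heat input Q = F Δt = 63.8 × (785 days × 86400 s/day) = 4.33×10^9 J/m².
ΔT = Q / C = 4.33×10^9 / 5.34×10^8 = 8.10 K.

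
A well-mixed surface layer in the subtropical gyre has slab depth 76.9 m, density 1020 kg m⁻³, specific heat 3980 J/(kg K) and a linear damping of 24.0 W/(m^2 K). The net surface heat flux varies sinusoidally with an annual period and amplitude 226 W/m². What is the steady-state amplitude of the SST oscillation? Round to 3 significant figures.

3.39 K

Areal heat capacity C = ρ c_p D = 1020 × 3980 × 76.9 = 3.12×10^8 J/(m²·K).
Angular frequency ω = 2π / T = 2π / 3.15×10^7 s = 1.99×10^-7 s⁻¹.
√((Cω)² + λ²) = √((62.2)² + 24.0²) = 66.7 W/(m²·K).
Amplitude A = F₀ / √((Cω)²+λ²) = 226 / 66.7 = 3.39 K.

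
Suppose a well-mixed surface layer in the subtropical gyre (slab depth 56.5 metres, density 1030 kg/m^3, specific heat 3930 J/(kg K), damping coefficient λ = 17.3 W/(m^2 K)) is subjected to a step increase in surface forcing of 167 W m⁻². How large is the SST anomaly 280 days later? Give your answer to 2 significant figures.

8.1 K

Areal heat capacity C = ρ c_p D = 1030 × 3930 × 56.5 = 2.29×10^8 J/(m²·K).
τ = C / λ = 2.29×10^8 / 17.3 = 1.32×10^7 s.
Equilibrium anomaly ΔT_eq = F / λ = 167 / 17.3 = 9.65 K.
t = 280 days = 2.42×10^7 s, so t/τ = 1.83.
ΔT(t) = ΔT_eq (1 − e^(−t/τ)) = 9.65 × (1 − e^−1.83) = 8.10 K.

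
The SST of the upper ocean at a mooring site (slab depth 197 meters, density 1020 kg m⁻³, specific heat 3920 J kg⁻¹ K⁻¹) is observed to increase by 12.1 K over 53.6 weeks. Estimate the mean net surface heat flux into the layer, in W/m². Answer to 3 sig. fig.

Areal heat capacity C = ρ c_p D = 1020 × 3920 × 197 = 7.88×10^8 J m⁻² K⁻¹.
Required heat per unit area: Q = C ΔT = 7.88×10^8 × 12.1 = 9.53×10^9 J/m².
Flux F = Q / Δt = 9.53×10^9 / 3.24×10^7 s = 294 W/m².

294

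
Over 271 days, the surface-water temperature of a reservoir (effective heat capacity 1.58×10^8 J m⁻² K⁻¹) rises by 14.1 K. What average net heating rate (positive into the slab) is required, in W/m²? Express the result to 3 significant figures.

Areal heat capacity C = 1.58×10^8 J m⁻² K⁻¹ (given).
Required heat per unit area: Q = C ΔT = 1.58×10^8 × 14.1 = 2.23×10^9 J/m².
Flux F = Q / Δt = 2.23×10^9 / 2.34×10^7 s = 95.1 W/m².

95.1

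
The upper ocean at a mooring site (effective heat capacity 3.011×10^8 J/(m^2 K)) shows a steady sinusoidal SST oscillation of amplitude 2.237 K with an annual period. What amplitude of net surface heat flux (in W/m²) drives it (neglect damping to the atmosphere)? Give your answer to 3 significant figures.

134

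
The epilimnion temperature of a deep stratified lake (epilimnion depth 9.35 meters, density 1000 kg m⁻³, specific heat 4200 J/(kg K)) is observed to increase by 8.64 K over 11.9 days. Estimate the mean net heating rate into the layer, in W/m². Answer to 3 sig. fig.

Areal heat capacity C = ρ c_p D = 1000 × 4200 × 9.35 = 3.93×10^7 J m⁻² K⁻¹.
Required heat per unit area: Q = C ΔT = 3.93×10^7 × 8.64 = 3.39×10^8 J/m².
Flux F = Q / Δt = 3.39×10^8 / 1.03×10^6 s = 330 W/m².

330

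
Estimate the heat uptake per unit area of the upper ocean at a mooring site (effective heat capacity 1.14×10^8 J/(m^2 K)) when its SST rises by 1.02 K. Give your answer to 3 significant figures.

Areal heat capacity C = 1.14×10^8 J/(m^2 K) (given).
ΔQ = C ΔT = 1.14×10^8 × 1.02 = 1.16×10^8 J/m².

1.16×10^8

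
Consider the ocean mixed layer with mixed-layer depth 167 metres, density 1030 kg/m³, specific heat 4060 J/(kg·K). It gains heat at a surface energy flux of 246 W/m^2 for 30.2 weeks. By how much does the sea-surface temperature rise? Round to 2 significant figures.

6.4 K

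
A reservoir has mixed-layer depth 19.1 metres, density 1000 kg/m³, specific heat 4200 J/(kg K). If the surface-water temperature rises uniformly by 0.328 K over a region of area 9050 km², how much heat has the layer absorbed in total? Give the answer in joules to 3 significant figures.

Areal heat capacity C = ρ c_p D = 1000 × 4200 × 19.1 = 8.02×10^7 J/(m²·K).
Heat per unit area: q = C ΔT = 8.02×10^7 × 0.328 = 2.63×10^7 J/m².
Total heat: Q = q × A = 2.63×10^7 × (9050 × 10⁶ m²) = 2.38×10^17 J.

2.38×10^17 J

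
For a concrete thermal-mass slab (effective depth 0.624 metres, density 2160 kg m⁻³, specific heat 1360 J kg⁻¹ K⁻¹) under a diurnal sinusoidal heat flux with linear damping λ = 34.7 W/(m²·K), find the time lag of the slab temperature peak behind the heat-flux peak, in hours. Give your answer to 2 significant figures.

5.0 hours

Areal heat capacity C = ρ c_p D = 2160 × 1360 × 0.624 = 1.83×10^6 J m⁻² K⁻¹.
ω = 2π / 86400 s = 7.27×10^-5 s⁻¹.
Phase lag φ = arctan(Cω/λ) = arctan(133/34.7) = 1.32 rad.
Time lag = φ / ω = 1.32 / 7.27×10^-5 = 18100 s = 5.03 hours.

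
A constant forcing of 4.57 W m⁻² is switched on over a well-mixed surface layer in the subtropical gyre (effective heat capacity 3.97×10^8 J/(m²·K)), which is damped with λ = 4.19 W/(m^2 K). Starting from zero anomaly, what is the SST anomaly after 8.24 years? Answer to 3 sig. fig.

1.02 K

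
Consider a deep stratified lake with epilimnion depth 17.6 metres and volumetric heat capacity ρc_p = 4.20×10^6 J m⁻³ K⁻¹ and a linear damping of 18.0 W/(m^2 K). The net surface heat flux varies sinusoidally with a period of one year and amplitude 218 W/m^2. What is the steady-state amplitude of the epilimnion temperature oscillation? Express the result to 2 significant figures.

9.4 K

Areal heat capacity C = ρc_p × D = 4.20×10^6 × 17.6 = 7.39×10^7 J/(m²·K).
Angular frequency ω = 2π / T = 2π / 3.15×10^7 s = 1.99×10^-7 s⁻¹.
√((Cω)² + λ²) = √((14.7)² + 18.0²) = 23.3 W/(m²·K).
Amplitude A = F₀ / √((Cω)²+λ²) = 218 / 23.3 = 9.37 K.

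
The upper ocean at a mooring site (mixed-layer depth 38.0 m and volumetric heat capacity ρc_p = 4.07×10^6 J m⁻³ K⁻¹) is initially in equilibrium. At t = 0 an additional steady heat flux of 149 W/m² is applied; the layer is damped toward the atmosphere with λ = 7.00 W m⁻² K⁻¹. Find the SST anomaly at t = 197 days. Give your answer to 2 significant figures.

11 K

Areal heat capacity C = ρc_p × D = 4.07×10^6 × 38.0 = 1.55×10^8 J/(m^2 K).
τ = C / λ = 1.55×10^8 / 7.00 = 2.21×10^7 s.
Equilibrium anomaly ΔT_eq = F / λ = 149 / 7.00 = 21.3 K.
t = 197 days = 1.70×10^7 s, so t/τ = 0.770.
ΔT(t) = ΔT_eq (1 − e^(−t/τ)) = 21.3 × (1 − e^−0.770) = 11.4 K.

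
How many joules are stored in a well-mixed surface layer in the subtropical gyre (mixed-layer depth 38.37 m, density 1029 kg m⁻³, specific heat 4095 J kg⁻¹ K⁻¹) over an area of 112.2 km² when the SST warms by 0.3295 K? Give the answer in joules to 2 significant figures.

6.0×10^15 J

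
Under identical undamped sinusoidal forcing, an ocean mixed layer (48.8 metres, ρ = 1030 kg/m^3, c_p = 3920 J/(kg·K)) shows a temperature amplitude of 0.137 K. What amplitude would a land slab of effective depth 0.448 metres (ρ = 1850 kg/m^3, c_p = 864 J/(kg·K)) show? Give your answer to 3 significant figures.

C_ocean = 1.97×10^8 J/(m²·K); C_land = 7.16×10^5 J/(m²·K).
A ∝ 1/C ⇒ A_land = A_ocean × C_ocean/C_land = 0.137 × 275 = 37.7 K.

37.7 K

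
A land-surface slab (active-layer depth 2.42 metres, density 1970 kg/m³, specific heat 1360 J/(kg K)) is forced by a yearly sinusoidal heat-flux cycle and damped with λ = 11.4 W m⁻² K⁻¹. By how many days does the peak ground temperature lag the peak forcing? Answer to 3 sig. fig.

Areal heat capacity C = ρ c_p D = 1970 × 1360 × 2.42 = 6.48×10^6 J/(m^2 K).
ω = 2π / 3.15×10^7 s = 1.99×10^-7 s⁻¹.
Phase lag φ = arctan(Cω/λ) = arctan(1.29/11.4) = 0.113 rad.
Time lag = φ / ω = 0.113 / 1.99×10^-7 = 5.66×10^5 s = 6.55 days.

6.55 days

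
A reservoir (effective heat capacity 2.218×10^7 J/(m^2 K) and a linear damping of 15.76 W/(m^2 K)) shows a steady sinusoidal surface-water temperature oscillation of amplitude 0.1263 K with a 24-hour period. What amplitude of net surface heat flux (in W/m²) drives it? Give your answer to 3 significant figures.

Areal heat capacity C = 2.218×10^7 J/(m^2 K) (given).
ω = 2π / 86400 s = 7.27×10^-5 s⁻¹.
√((Cω)² + λ²) = √((1610)² + 15.76²) = 1610 W/(m²·K).
F₀ = A × √((Cω)²+λ²) = 0.1263 × 1610 = 204 W/m².

204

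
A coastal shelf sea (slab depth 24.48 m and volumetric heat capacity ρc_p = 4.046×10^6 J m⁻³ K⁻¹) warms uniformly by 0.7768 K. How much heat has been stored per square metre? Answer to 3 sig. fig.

Areal heat capacity C = ρc_p × D = 4.046×10^6 × 24.48 = 9.90×10^7 J/(m²·K).
ΔQ = C ΔT = 9.90×10^7 × 0.7768 = 7.69×10^7 J/m².

7.69×10^7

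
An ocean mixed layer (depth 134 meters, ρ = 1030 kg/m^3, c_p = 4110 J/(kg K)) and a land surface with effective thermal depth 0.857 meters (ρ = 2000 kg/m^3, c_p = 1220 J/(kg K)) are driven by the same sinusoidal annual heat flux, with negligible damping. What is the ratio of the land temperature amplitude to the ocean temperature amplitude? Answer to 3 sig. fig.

271

C_ocean = 1030 × 4110 × 134 = 5.67×10^8 J/(m²·K).
C_land = 2000 × 1220 × 0.857 = 2.09×10^6 J/(m²·K).
Undamped amplitude ∝ 1/C, so A_land/A_ocean = C_ocean/C_land = 271.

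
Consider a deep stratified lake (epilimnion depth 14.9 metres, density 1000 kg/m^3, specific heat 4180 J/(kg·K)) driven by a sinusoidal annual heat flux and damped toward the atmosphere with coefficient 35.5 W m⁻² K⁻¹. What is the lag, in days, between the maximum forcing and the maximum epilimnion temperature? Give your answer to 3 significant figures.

19.5 days

Areal heat capacity C = ρ c_p D = 1000 × 4180 × 14.9 = 6.23×10^7 J/(m^2 K).
ω = 2π / 3.15×10^7 s = 1.99×10^-7 s⁻¹.
Phase lag φ = arctan(Cω/λ) = arctan(12.4/35.5) = 0.336 rad.
Time lag = φ / ω = 0.336 / 1.99×10^-7 = 1.69×10^6 s = 19.5 days.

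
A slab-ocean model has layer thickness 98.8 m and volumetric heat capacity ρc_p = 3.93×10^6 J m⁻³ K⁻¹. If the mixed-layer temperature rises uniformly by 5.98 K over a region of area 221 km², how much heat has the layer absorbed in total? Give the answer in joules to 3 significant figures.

5.13×10^17 J

Areal heat capacity C = ρc_p × D = 3.93×10^6 × 98.8 = 3.88×10^8 J/(m²·K).
Heat per unit area: q = C ΔT = 3.88×10^8 × 5.98 = 2.32×10^9 J/m².
Total heat: Q = q × A = 2.32×10^9 × (221 × 10⁶ m²) = 5.13×10^17 J.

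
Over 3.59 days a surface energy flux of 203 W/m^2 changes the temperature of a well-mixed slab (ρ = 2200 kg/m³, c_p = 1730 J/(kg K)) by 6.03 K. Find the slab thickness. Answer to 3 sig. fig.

Heat input Q = F Δt = 203 × 3.10×10^5 s = 6.30×10^7 J/m².
Required areal heat capacity C = Q / ΔT = 1.04×10^7 J/(m²·K).
Depth D = C / (ρ c_p) = 1.04×10^7 / (2200 × 1730) = 2.74 m.

2.74 m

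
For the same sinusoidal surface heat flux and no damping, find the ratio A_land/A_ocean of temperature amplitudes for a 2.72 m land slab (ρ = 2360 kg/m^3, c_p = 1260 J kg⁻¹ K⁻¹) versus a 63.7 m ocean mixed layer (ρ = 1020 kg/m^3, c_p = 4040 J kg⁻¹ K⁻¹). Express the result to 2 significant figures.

C_ocean = 1020 × 4040 × 63.7 = 2.62×10^8 J/(m²·K).
C_land = 2360 × 1260 × 2.72 = 8.09×10^6 J/(m²·K).
Undamped amplitude ∝ 1/C, so A_land/A_ocean = C_ocean/C_land = 32.5.

32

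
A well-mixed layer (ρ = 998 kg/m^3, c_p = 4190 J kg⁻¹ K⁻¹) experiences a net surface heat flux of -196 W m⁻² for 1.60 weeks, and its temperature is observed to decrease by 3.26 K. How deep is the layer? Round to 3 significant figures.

Heat input Q = F Δt = -196 × 9.68×10^5 s = -1.90×10^8 J/m².
Required areal heat capacity C = Q / ΔT = 5.82×10^7 J/(m²·K).
Depth D = C / (ρ c_p) = 5.82×10^7 / (998 × 4190) = 13.9 m.

13.9 m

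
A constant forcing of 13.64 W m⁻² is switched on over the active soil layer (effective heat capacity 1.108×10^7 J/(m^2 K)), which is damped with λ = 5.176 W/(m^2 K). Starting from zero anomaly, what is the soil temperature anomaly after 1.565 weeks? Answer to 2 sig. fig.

Areal heat capacity C = 1.108×10^7 J/(m^2 K) (given).
τ = C / λ = 1.11×10^7 / 5.176 = 2.14×10^6 s.
Equilibrium anomaly ΔT_eq = F / λ = 13.64 / 5.176 = 2.64 K.
t = 1.565 weeks = 9.47×10^5 s, so t/τ = 0.442.
ΔT(t) = ΔT_eq (1 − e^(−t/τ)) = 2.64 × (1 − e^−0.442) = 0.942 K.

0.94 K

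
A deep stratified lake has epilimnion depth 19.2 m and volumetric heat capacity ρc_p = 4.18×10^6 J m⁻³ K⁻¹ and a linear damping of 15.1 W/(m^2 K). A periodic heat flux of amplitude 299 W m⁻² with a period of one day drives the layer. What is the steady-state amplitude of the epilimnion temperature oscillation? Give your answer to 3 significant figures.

0.0512 K

Areal heat capacity C = ρc_p × D = 4.18×10^6 × 19.2 = 8.03×10^7 J/(m²·K).
Angular frequency ω = 2π / T = 2π / 86400 s = 7.27×10^-5 s⁻¹.
√((Cω)² + λ²) = √((5840)² + 15.1²) = 5840 W/(m²·K).
Amplitude A = F₀ / √((Cω)²+λ²) = 299 / 5840 = 0.0512 K.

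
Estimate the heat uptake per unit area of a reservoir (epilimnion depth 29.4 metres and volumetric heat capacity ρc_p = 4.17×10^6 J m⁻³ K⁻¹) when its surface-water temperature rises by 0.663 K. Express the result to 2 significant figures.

Areal heat capacity C = ρc_p × D = 4.17×10^6 × 29.4 = 1.23×10^8 J/(m^2 K).
ΔQ = C ΔT = 1.23×10^8 × 0.663 = 8.13×10^7 J/m².

8.1×10^7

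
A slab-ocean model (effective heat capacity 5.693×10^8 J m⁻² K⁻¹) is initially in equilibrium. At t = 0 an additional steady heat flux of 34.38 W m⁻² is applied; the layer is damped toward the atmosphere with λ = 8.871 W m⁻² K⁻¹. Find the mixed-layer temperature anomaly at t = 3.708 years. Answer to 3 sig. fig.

Areal heat capacity C = 5.693×10^8 J m⁻² K⁻¹ (given).
τ = C / λ = 5.69×10^8 / 8.871 = 6.42×10^7 s.
Equilibrium anomaly ΔT_eq = F / λ = 34.38 / 8.871 = 3.88 K.
t = 3.708 years = 1.17×10^8 s, so t/τ = 1.82.
ΔT(t) = ΔT_eq (1 − e^(−t/τ)) = 3.88 × (1 − e^−1.82) = 3.25 K.

3.25 K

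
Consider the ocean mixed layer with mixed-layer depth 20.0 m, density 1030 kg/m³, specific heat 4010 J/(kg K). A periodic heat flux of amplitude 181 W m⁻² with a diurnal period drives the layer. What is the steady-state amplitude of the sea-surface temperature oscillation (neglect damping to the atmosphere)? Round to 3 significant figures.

0.0301 K

Areal heat capacity C = ρ c_p D = 1030 × 4010 × 20.0 = 8.26×10^7 J m⁻² K⁻¹.
Angular frequency ω = 2π / T = 2π / 86400 s = 7.27×10^-5 s⁻¹.
Cω = 8.26×10^7 × 7.27×10^-5 = 6010 W/(m²·K).
Amplitude A = F₀ / (Cω) = 181 / 6010 = 0.0301 K.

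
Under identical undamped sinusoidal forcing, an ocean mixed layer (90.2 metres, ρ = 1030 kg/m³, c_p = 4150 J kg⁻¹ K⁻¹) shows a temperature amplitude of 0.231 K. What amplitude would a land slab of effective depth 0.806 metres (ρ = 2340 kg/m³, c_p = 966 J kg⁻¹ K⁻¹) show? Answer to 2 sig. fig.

49 K

C_ocean = 3.86×10^8 J/(m²·K); C_land = 1.82×10^6 J/(m²·K).
A ∝ 1/C ⇒ A_land = A_ocean × C_ocean/C_land = 0.231 × 212 = 48.9 K.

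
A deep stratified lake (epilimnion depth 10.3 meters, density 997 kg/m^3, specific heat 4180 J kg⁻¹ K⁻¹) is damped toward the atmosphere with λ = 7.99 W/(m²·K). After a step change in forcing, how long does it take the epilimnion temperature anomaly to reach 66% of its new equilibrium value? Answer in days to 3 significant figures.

Areal heat capacity C = ρ c_p D = 997 × 4180 × 10.3 = 4.29×10^7 J m⁻² K⁻¹.
τ = C / λ = 4.29×10^7 / 7.99 = 5.37×10^6 s.
Fraction reached: 1 − e^(−t/τ) = 0.66 ⇒ t = −τ ln(1 − 0.66) = τ × 1.08.
t = 5.80×10^6 s = 67.1 days.

67.1 days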